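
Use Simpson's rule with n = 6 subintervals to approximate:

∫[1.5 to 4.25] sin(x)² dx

f(x) = sin(x)²
a = 1.5, b = 4.25, n = 6
h = (b - a)/n = 0.458333

Simpson's rule: (h/3)[f(x₀) + 4f(x₁) + 2f(x₂) + ... + f(xₙ)]

x_0 = 1.5000, f(x_0) = 0.994996, coefficient = 1
x_1 = 1.9583, f(x_1) = 0.857185, coefficient = 4
x_2 = 2.4167, f(x_2) = 0.439675, coefficient = 2
x_3 = 2.8750, f(x_3) = 0.069404, coefficient = 4
x_4 = 3.3333, f(x_4) = 0.036316, coefficient = 2
x_5 = 3.7917, f(x_5) = 0.366322, coefficient = 4
x_6 = 4.2500, f(x_6) = 0.801006, coefficient = 1

I ≈ (0.458333/3) × 7.919626 = 1.209943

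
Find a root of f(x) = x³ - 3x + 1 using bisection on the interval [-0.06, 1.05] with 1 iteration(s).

f(x) = x³ - 3x + 1
Initial interval: [-0.06, 1.05]

Iteration 1:
  c_1 = (-0.060000 + 1.050000)/2 = 0.495000
  f(c_1) = f(0.495000) = -0.363713
  f(a) × f(c) < 0, new interval: [-0.060000, 0.495000]

After 1 iteration(s), the approximation is c_1 = 0.495000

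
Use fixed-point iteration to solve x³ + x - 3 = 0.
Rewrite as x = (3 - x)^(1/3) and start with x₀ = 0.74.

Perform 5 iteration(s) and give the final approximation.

Equation: x³ + x - 3 = 0
Fixed-point form: x = (3 - x)^(1/3)
x₀ = 0.74

x_1 = g(0.740000) = 1.312309
x_2 = g(1.312309) = 1.190596
x_3 = g(1.190596) = 1.218555
x_4 = g(1.218555) = 1.212246
x_5 = g(1.212246) = 1.213675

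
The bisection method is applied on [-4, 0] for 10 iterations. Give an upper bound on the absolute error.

Bisection error bound: |error| ≤ (b-a)/2^n
|error| ≤ (0 - (-4))/2^10 = 4/2^10
|error| ≤ 0.0039062500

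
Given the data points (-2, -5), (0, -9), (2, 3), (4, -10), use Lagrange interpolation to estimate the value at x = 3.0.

Lagrange interpolation formula:
P(x) = Σ yᵢ × Lᵢ(x)
where Lᵢ(x) = Π_{j≠i} (x - xⱼ)/(xᵢ - xⱼ)

L_0(3.0) = (3.0 - 0)/(-2 - 0) × (3.0 - 2)/(-2 - 2) × (3.0 - 4)/(-2 - 4) = 0.062500
L_1(3.0) = (3.0 - (-2))/(0 - (-2)) × (3.0 - 2)/(0 - 2) × (3.0 - 4)/(0 - 4) = -0.312500
L_2(3.0) = (3.0 - (-2))/(2 - (-2)) × (3.0 - 0)/(2 - 0) × (3.0 - 4)/(2 - 4) = 0.937500
L_3(3.0) = (3.0 - (-2))/(4 - (-2)) × (3.0 - 0)/(4 - 0) × (3.0 - 2)/(4 - 2) = 0.312500

P(3.0) = (-5)×L_0(3.0) + (-9)×L_1(3.0) + 3×L_2(3.0) + (-10)×L_3(3.0)
P(3.0) = 2.187500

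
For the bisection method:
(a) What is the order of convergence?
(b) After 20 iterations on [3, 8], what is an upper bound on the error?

(a) Bisection has linear (order 1) convergence; the error is halved each step.

(b) Error bound = (b-a)/2^n = (8 - 3)/2^{20}
    = 5/2^{20}

(a) 1 (linear); (b) error ≤ 4.77e-06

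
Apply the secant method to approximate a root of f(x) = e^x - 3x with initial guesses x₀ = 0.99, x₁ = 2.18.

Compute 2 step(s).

f(x) = e^x - 3x
x₀ = 0.99, x₁ = 2.18

Secant formula: x_{n+1} = x_n - f(x_n)(x_n - x_{n-1})/(f(x_n) - f(x_{n-1}))

Iteration 1:
  f(0.990000) = -0.278766
  f(2.180000) = 2.306306
  x_2 = 2.180000 - 2.306306×(2.180000 - 0.990000)/(2.306306 - (-0.278766))
       = 1.118326
Iteration 2:
  f(2.180000) = 2.306306
  f(1.118326) = -0.295250
  x_3 = 1.118326 - (-0.295250)×(1.118326 - 2.180000)/(-0.295250 - 2.306306)
       = 1.238815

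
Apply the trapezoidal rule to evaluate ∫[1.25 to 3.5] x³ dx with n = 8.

f(x) = x³
a = 1.25, b = 3.5, n = 8
h = (b - a)/n = 0.281250

Trapezoidal rule: (h/2)[f(x₀) + 2f(x₁) + 2f(x₂) + ... + f(xₙ)]

x_0 = 1.2500, f(x_0) = 1.953125, coefficient = 1
x_1 = 1.5312, f(x_1) = 3.590363, coefficient = 2
x_2 = 1.8125, f(x_2) = 5.954346, coefficient = 2
x_3 = 2.0938, f(x_3) = 9.178558, coefficient = 2
x_4 = 2.3750, f(x_4) = 13.396484, coefficient = 2
x_5 = 2.6562, f(x_5) = 18.741608, coefficient = 2
x_6 = 2.9375, f(x_6) = 25.347412, coefficient = 2
x_7 = 3.2188, f(x_7) = 33.347382, coefficient = 2
x_8 = 3.5000, f(x_8) = 42.875000, coefficient = 1

I ≈ (0.281250/2) × 263.940430 = 37.116623
Exact value: 36.905273
Error: 0.211349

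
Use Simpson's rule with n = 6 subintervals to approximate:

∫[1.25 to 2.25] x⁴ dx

f(x) = x⁴
a = 1.25, b = 2.25, n = 6
h = (b - a)/n = 0.166667

Simpson's rule: (h/3)[f(x₀) + 4f(x₁) + 2f(x₂) + ... + f(xₙ)]

x_0 = 1.2500, f(x_0) = 2.441406, coefficient = 1
x_1 = 1.4167, f(x_1) = 4.027826, coefficient = 4
x_2 = 1.5833, f(x_2) = 6.284770, coefficient = 2
x_3 = 1.7500, f(x_3) = 9.378906, coefficient = 4
x_4 = 1.9167, f(x_4) = 13.495419, coefficient = 2
x_5 = 2.0833, f(x_5) = 18.838011, coefficient = 4
x_6 = 2.2500, f(x_6) = 25.628906, coefficient = 1

I ≈ (0.166667/3) × 196.609664 = 10.922759
Exact value: 10.922656
Error: 0.000103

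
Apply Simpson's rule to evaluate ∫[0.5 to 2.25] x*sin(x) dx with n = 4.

f(x) = x*sin(x)
a = 0.5, b = 2.25, n = 4
h = (b - a)/n = 0.437500

Simpson's rule: (h/3)[f(x₀) + 4f(x₁) + 2f(x₂) + ... + f(xₙ)]

x_0 = 0.5000, f(x_0) = 0.239713, coefficient = 1
x_1 = 0.9375, f(x_1) = 0.755701, coefficient = 4
x_2 = 1.3750, f(x_2) = 1.348728, coefficient = 2
x_3 = 1.8125, f(x_3) = 1.759814, coefficient = 4
x_4 = 2.2500, f(x_4) = 1.750665, coefficient = 1

I ≈ (0.437500/3) × 14.749892 = 2.151026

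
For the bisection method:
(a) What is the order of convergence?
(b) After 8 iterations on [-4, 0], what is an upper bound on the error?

(a) Bisection has linear (order 1) convergence; the error is halved each step.

(b) Error bound = (b-a)/2^n = (0 - (-4))/2^{8}
    = 4/2^{8}

(a) 1 (linear); (b) error ≤ 1.56e-02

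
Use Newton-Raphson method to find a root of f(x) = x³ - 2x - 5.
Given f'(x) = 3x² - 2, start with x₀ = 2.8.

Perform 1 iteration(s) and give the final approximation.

f(x) = x³ - 2x - 5
f'(x) = 3x² - 2
x₀ = 2.8

Newton-Raphson formula: x_{n+1} = x_n - f(x_n)/f'(x_n)

Iteration 1:
  f(2.800000) = 11.352000
  f'(2.800000) = 21.520000
  x_1 = 2.800000 - 11.352000/21.520000 = 2.272491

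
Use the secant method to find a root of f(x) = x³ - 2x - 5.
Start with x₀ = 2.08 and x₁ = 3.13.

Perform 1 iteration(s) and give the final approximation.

f(x) = x³ - 2x - 5
x₀ = 2.08, x₁ = 3.13

Secant formula: x_{n+1} = x_n - f(x_n)(x_n - x_{n-1})/(f(x_n) - f(x_{n-1}))

Iteration 1:
  f(2.080000) = -0.161088
  f(3.130000) = 19.404297
  x_2 = 3.130000 - 19.404297×(3.130000 - 2.080000)/(19.404297 - (-0.161088))
       = 2.088645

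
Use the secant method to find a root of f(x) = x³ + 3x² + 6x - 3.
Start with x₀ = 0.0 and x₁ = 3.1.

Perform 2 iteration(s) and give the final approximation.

f(x) = x³ + 3x² + 6x - 3
x₀ = 0.0, x₁ = 3.1

Secant formula: x_{n+1} = x_n - f(x_n)(x_n - x_{n-1})/(f(x_n) - f(x_{n-1}))

Iteration 1:
  f(0.000000) = -3.000000
  f(3.100000) = 74.221000
  x_2 = 3.100000 - 74.221000×(3.100000 - 0.000000)/(74.221000 - (-3.000000))
       = 0.120434
Iteration 2:
  f(3.100000) = 74.221000
  f(0.120434) = -2.232139
  x_3 = 0.120434 - (-2.232139)×(0.120434 - 3.100000)/(-2.232139 - 74.221000)
       = 0.207425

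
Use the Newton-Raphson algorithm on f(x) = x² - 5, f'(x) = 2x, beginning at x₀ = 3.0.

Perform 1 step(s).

f(x) = x² - 5
f'(x) = 2x
x₀ = 3.0

Newton-Raphson formula: x_{n+1} = x_n - f(x_n)/f'(x_n)

Iteration 1:
  f(3.000000) = 4.000000
  f'(3.000000) = 6.000000
  x_1 = 3.000000 - 4.000000/6.000000 = 2.333333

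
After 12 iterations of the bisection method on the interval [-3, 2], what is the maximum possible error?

Bisection error bound: |error| ≤ (b-a)/2^n
|error| ≤ (2 - (-3))/2^12 = 5/2^12
|error| ≤ 0.0012207031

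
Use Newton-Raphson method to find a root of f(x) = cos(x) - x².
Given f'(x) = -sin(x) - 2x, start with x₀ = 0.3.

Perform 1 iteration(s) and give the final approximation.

f(x) = cos(x) - x²
f'(x) = -sin(x) - 2x
x₀ = 0.3

Newton-Raphson formula: x_{n+1} = x_n - f(x_n)/f'(x_n)

Iteration 1:
  f(0.300000) = 0.865336
  f'(0.300000) = -0.895520
  x_1 = 0.300000 - 0.865336/(-0.895520) = 1.266295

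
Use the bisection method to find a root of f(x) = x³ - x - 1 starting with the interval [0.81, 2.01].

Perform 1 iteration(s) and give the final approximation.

f(x) = x³ - x - 1
Initial interval: [0.81, 2.01]

Iteration 1:
  c_1 = (0.810000 + 2.010000)/2 = 1.410000
  f(c_1) = f(1.410000) = 0.393221
  f(a) × f(c) < 0, new interval: [0.810000, 1.410000]

After 1 iteration(s), the approximation is c_1 = 1.410000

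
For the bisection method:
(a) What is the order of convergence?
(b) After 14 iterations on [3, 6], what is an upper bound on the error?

(a) Bisection has linear (order 1) convergence; the error is halved each step.

(b) Error bound = (b-a)/2^n = (6 - 3)/2^{14}
    = 3/2^{14}

(a) 1 (linear); (b) error ≤ 1.83e-04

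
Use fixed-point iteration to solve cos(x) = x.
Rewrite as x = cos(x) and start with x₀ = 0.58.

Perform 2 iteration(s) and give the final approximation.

Equation: cos(x) = x
Fixed-point form: x = cos(x)
x₀ = 0.58

x_1 = g(0.580000) = 0.836463
x_2 = g(0.836463) = 0.670093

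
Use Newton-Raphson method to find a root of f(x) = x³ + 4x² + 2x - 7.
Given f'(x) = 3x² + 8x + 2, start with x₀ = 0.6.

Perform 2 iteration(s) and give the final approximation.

f(x) = x³ + 4x² + 2x - 7
f'(x) = 3x² + 8x + 2
x₀ = 0.6

Newton-Raphson formula: x_{n+1} = x_n - f(x_n)/f'(x_n)

Iteration 1:
  f(0.600000) = -4.144000
  f'(0.600000) = 7.880000
  x_1 = 0.600000 - (-4.144000)/7.880000 = 1.125888
Iteration 2:
  f(1.125888) = 1.749478
  f'(1.125888) = 14.809980
  x_2 = 1.125888 - 1.749478/14.809980 = 1.007760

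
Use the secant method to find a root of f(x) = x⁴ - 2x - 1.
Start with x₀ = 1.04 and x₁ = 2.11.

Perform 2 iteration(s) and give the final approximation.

f(x) = x⁴ - 2x - 1
x₀ = 1.04, x₁ = 2.11

Secant formula: x_{n+1} = x_n - f(x_n)(x_n - x_{n-1})/(f(x_n) - f(x_{n-1}))

Iteration 1:
  f(1.040000) = -1.910141
  f(2.110000) = 14.601194
  x_2 = 2.110000 - 14.601194×(2.110000 - 1.040000)/(14.601194 - (-1.910141))
       = 1.163785
Iteration 2:
  f(2.110000) = 14.601194
  f(1.163785) = -1.493184
  x_3 = 1.163785 - (-1.493184)×(1.163785 - 2.110000)/(-1.493184 - 14.601194)
       = 1.251571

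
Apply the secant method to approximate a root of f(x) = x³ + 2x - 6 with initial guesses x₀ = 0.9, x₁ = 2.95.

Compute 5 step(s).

f(x) = x³ + 2x - 6
x₀ = 0.9, x₁ = 2.95

Secant formula: x_{n+1} = x_n - f(x_n)(x_n - x_{n-1})/(f(x_n) - f(x_{n-1}))

Iteration 1:
  f(0.900000) = -3.471000
  f(2.950000) = 25.572375
  x_2 = 2.950000 - 25.572375×(2.950000 - 0.900000)/(25.572375 - (-3.471000))
       = 1.144997
Iteration 2:
  f(2.950000) = 25.572375
  f(1.144997) = -2.208892
  x_3 = 1.144997 - (-2.208892)×(1.144997 - 2.950000)/(-2.208892 - 25.572375)
       = 1.288513
Iteration 3:
  f(1.144997) = -2.208892
  f(1.288513) = -1.283698
  x_4 = 1.288513 - (-1.283698)×(1.288513 - 1.144997)/(-1.283698 - (-2.208892))
       = 1.487640
Iteration 4:
  f(1.288513) = -1.283698
  f(1.487640) = 0.267538
  x_5 = 1.487640 - 0.267538×(1.487640 - 1.288513)/(0.267538 - (-1.283698))
       = 1.453297
Iteration 5:
  f(1.487640) = 0.267538
  f(1.453297) = -0.023935
  x_6 = 1.453297 - (-0.023935)×(1.453297 - 1.487640)/(-0.023935 - 0.267538)
       = 1.456117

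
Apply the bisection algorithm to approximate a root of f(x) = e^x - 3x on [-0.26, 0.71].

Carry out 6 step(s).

f(x) = e^x - 3x
Initial interval: [-0.26, 0.71]

Iteration 1:
  c_1 = (-0.260000 + 0.710000)/2 = 0.225000
  f(c_1) = f(0.225000) = 0.577323
  f(a) × f(c) ≥ 0, new interval: [0.225000, 0.710000]
Iteration 2:
  c_2 = (0.225000 + 0.710000)/2 = 0.467500
  f(c_2) = f(0.467500) = 0.193499
  f(a) × f(c) ≥ 0, new interval: [0.467500, 0.710000]
Iteration 3:
  c_3 = (0.467500 + 0.710000)/2 = 0.588750
  f(c_3) = f(0.588750) = 0.035485
  f(a) × f(c) ≥ 0, new interval: [0.588750, 0.710000]
Iteration 4:
  c_4 = (0.588750 + 0.710000)/2 = 0.649375
  f(c_4) = f(0.649375) = -0.033781
  f(a) × f(c) < 0, new interval: [0.588750, 0.649375]
Iteration 5:
  c_5 = (0.588750 + 0.649375)/2 = 0.619063
  f(c_5) = f(0.619063) = -0.000001
  f(a) × f(c) < 0, new interval: [0.588750, 0.619063]
Iteration 6:
  c_6 = (0.588750 + 0.619063)/2 = 0.603906
  f(c_6) = f(0.603906) = 0.017532
  f(a) × f(c) ≥ 0, new interval: [0.603906, 0.619063]

After 6 iteration(s), the approximation is c_6 = 0.603906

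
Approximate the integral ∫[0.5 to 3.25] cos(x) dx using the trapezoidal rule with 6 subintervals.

f(x) = cos(x)
a = 0.5, b = 3.25, n = 6
h = (b - a)/n = 0.458333

Trapezoidal rule: (h/2)[f(x₀) + 2f(x₁) + 2f(x₂) + ... + f(xₙ)]

x_0 = 0.5000, f(x_0) = 0.877583, coefficient = 1
x_1 = 0.9583, f(x_1) = 0.574885, coefficient = 2
x_2 = 1.4167, f(x_2) = 0.153520, coefficient = 2
x_3 = 1.8750, f(x_3) = -0.299534, coefficient = 2
x_4 = 2.3333, f(x_4) = -0.690758, coefficient = 2
x_5 = 2.7917, f(x_5) = -0.939398, coefficient = 2
x_6 = 3.2500, f(x_6) = -0.994130, coefficient = 1

I ≈ (0.458333/2) × -2.519117 = -0.577298
Exact value: -0.587621
Error: 0.010323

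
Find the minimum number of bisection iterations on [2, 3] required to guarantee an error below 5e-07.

We need (b-a)/2^n ≤ 5e-07
(3 - 2)/2^n ≤ 5e-07
1/2^n ≤ 5e-07
2^n ≥ 2000000
n ≥ log₂(2000000) = 20.93
n ≥ 21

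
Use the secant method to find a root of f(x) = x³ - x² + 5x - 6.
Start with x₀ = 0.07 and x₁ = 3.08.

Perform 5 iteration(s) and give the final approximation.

f(x) = x³ - x² + 5x - 6
x₀ = 0.07, x₁ = 3.08

Secant formula: x_{n+1} = x_n - f(x_n)(x_n - x_{n-1})/(f(x_n) - f(x_{n-1}))

Iteration 1:
  f(0.070000) = -5.654557
  f(3.080000) = 29.131712
  x_2 = 3.080000 - 29.131712×(3.080000 - 0.070000)/(29.131712 - (-5.654557))
       = 0.559280
Iteration 2:
  f(3.080000) = 29.131712
  f(0.559280) = -3.341456
  x_3 = 0.559280 - (-3.341456)×(0.559280 - 3.080000)/(-3.341456 - 29.131712)
       = 0.818659
Iteration 3:
  f(0.559280) = -3.341456
  f(0.818659) = -2.028239
  x_4 = 0.818659 - (-2.028239)×(0.818659 - 0.559280)/(-2.028239 - (-3.341456))
       = 1.219266
Iteration 4:
  f(0.818659) = -2.028239
  f(1.219266) = 0.422293
  x_5 = 1.219266 - 0.422293×(1.219266 - 0.818659)/(0.422293 - (-2.028239))
       = 1.150231
Iteration 5:
  f(1.219266) = 0.422293
  f(1.150231) = -0.050087
  x_6 = 1.150231 - (-0.050087)×(1.150231 - 1.219266)/(-0.050087 - 0.422293)
       = 1.157551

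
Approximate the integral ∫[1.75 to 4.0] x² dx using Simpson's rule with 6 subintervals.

f(x) = x²
a = 1.75, b = 4.0, n = 6
h = (b - a)/n = 0.375000

Simpson's rule: (h/3)[f(x₀) + 4f(x₁) + 2f(x₂) + ... + f(xₙ)]

x_0 = 1.7500, f(x_0) = 3.062500, coefficient = 1
x_1 = 2.1250, f(x_1) = 4.515625, coefficient = 4
x_2 = 2.5000, f(x_2) = 6.250000, coefficient = 2
x_3 = 2.8750, f(x_3) = 8.265625, coefficient = 4
x_4 = 3.2500, f(x_4) = 10.562500, coefficient = 2
x_5 = 3.6250, f(x_5) = 13.140625, coefficient = 4
x_6 = 4.0000, f(x_6) = 16.000000, coefficient = 1

I ≈ (0.375000/3) × 156.375000 = 19.546875
Exact value: 19.546875
Error: 0.000000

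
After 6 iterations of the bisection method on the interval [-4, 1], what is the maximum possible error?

Bisection error bound: |error| ≤ (b-a)/2^n
|error| ≤ (1 - (-4))/2^6 = 5/2^6
|error| ≤ 0.0781250000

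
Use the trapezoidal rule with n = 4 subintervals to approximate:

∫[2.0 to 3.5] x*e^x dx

f(x) = x*e^x
a = 2.0, b = 3.5, n = 4
h = (b - a)/n = 0.375000

Trapezoidal rule: (h/2)[f(x₀) + 2f(x₁) + 2f(x₂) + ... + f(xₙ)]

x_0 = 2.0000, f(x_0) = 14.778112, coefficient = 1
x_1 = 2.3750, f(x_1) = 25.533656, coefficient = 2
x_2 = 2.7500, f(x_2) = 43.017238, coefficient = 2
x_3 = 3.1250, f(x_3) = 71.124672, coefficient = 2
x_4 = 3.5000, f(x_4) = 115.904082, coefficient = 1

I ≈ (0.375000/2) × 410.033326 = 76.881249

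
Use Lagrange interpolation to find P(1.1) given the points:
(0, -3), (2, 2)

Lagrange interpolation formula:
P(x) = Σ yᵢ × Lᵢ(x)
where Lᵢ(x) = Π_{j≠i} (x - xⱼ)/(xᵢ - xⱼ)

L_0(1.1) = (1.1 - 2)/(0 - 2) = 0.450000
L_1(1.1) = (1.1 - 0)/(2 - 0) = 0.550000

P(1.1) = (-3)×L_0(1.1) + 2×L_1(1.1)
P(1.1) = -0.250000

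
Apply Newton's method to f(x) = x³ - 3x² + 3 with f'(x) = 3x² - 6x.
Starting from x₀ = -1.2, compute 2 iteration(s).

f(x) = x³ - 3x² + 3
f'(x) = 3x² - 6x
x₀ = -1.2

Newton-Raphson formula: x_{n+1} = x_n - f(x_n)/f'(x_n)

Iteration 1:
  f(-1.200000) = -3.048000
  f'(-1.200000) = 11.520000
  x_1 = -1.200000 - (-3.048000)/11.520000 = -0.935417
Iteration 2:
  f(-0.935417) = -0.443507
  f'(-0.935417) = 8.237513
  x_2 = -0.935417 - (-0.443507)/8.237513 = -0.881577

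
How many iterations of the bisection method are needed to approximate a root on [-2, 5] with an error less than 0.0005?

We need (b-a)/2^n ≤ 0.0005
(5 - (-2))/2^n ≤ 0.0005
7/2^n ≤ 0.0005
2^n ≥ 14000
n ≥ log₂(14000) = 13.77
n ≥ 14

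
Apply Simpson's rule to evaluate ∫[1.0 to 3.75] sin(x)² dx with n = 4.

f(x) = sin(x)²
a = 1.0, b = 3.75, n = 4
h = (b - a)/n = 0.687500

Simpson's rule: (h/3)[f(x₀) + 4f(x₁) + 2f(x₂) + ... + f(xₙ)]

x_0 = 1.0000, f(x_0) = 0.708073, coefficient = 1
x_1 = 1.6875, f(x_1) = 0.986442, coefficient = 4
x_2 = 2.3750, f(x_2) = 0.481199, coefficient = 2
x_3 = 3.0625, f(x_3) = 0.006243, coefficient = 4
x_4 = 3.7500, f(x_4) = 0.326682, coefficient = 1

I ≈ (0.687500/3) × 5.967892 = 1.367642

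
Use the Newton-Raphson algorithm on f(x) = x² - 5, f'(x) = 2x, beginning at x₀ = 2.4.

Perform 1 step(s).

f(x) = x² - 5
f'(x) = 2x
x₀ = 2.4

Newton-Raphson formula: x_{n+1} = x_n - f(x_n)/f'(x_n)

Iteration 1:
  f(2.400000) = 0.760000
  f'(2.400000) = 4.800000
  x_1 = 2.400000 - 0.760000/4.800000 = 2.241667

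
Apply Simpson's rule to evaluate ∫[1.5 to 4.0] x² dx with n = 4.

f(x) = x²
a = 1.5, b = 4.0, n = 4
h = (b - a)/n = 0.625000

Simpson's rule: (h/3)[f(x₀) + 4f(x₁) + 2f(x₂) + ... + f(xₙ)]

x_0 = 1.5000, f(x_0) = 2.250000, coefficient = 1
x_1 = 2.1250, f(x_1) = 4.515625, coefficient = 4
x_2 = 2.7500, f(x_2) = 7.562500, coefficient = 2
x_3 = 3.3750, f(x_3) = 11.390625, coefficient = 4
x_4 = 4.0000, f(x_4) = 16.000000, coefficient = 1

I ≈ (0.625000/3) × 97.000000 = 20.208333
Exact value: 20.208333
Error: 0.000000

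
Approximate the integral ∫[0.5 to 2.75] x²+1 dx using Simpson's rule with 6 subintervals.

f(x) = x²+1
a = 0.5, b = 2.75, n = 6
h = (b - a)/n = 0.375000

Simpson's rule: (h/3)[f(x₀) + 4f(x₁) + 2f(x₂) + ... + f(xₙ)]

x_0 = 0.5000, f(x_0) = 1.250000, coefficient = 1
x_1 = 0.8750, f(x_1) = 1.765625, coefficient = 4
x_2 = 1.2500, f(x_2) = 2.562500, coefficient = 2
x_3 = 1.6250, f(x_3) = 3.640625, coefficient = 4
x_4 = 2.0000, f(x_4) = 5.000000, coefficient = 2
x_5 = 2.3750, f(x_5) = 6.640625, coefficient = 4
x_6 = 2.7500, f(x_6) = 8.562500, coefficient = 1

I ≈ (0.375000/3) × 73.125000 = 9.140625
Exact value: 9.140625
Error: 0.000000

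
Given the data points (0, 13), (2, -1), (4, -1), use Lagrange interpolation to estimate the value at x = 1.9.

Lagrange interpolation formula:
P(x) = Σ yᵢ × Lᵢ(x)
where Lᵢ(x) = Π_{j≠i} (x - xⱼ)/(xᵢ - xⱼ)

L_0(1.9) = (1.9 - 2)/(0 - 2) × (1.9 - 4)/(0 - 4) = 0.026250
L_1(1.9) = (1.9 - 0)/(2 - 0) × (1.9 - 4)/(2 - 4) = 0.997500
L_2(1.9) = (1.9 - 0)/(4 - 0) × (1.9 - 2)/(4 - 2) = -0.023750

P(1.9) = 13×L_0(1.9) + (-1)×L_1(1.9) + (-1)×L_2(1.9)
P(1.9) = -0.632500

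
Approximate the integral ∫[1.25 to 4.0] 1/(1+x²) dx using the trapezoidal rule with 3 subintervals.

f(x) = 1/(1+x²)
a = 1.25, b = 4.0, n = 3
h = (b - a)/n = 0.916667

Trapezoidal rule: (h/2)[f(x₀) + 2f(x₁) + 2f(x₂) + ... + f(xₙ)]

x_0 = 1.2500, f(x_0) = 0.390244, coefficient = 1
x_1 = 2.1667, f(x_1) = 0.175610, coefficient = 2
x_2 = 3.0833, f(x_2) = 0.095175, coefficient = 2
x_3 = 4.0000, f(x_3) = 0.058824, coefficient = 1

I ≈ (0.916667/2) × 0.990637 = 0.454042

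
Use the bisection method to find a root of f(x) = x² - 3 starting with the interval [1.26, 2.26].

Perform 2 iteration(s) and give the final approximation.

f(x) = x² - 3
Initial interval: [1.26, 2.26]

Iteration 1:
  c_1 = (1.260000 + 2.260000)/2 = 1.760000
  f(c_1) = f(1.760000) = 0.097600
  f(a) × f(c) < 0, new interval: [1.260000, 1.760000]
Iteration 2:
  c_2 = (1.260000 + 1.760000)/2 = 1.510000
  f(c_2) = f(1.510000) = -0.719900
  f(a) × f(c) ≥ 0, new interval: [1.510000, 1.760000]

After 2 iteration(s), the approximation is c_2 = 1.510000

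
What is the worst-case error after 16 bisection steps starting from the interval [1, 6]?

Bisection error bound: |error| ≤ (b-a)/2^n
|error| ≤ (6 - 1)/2^16 = 5/2^16
|error| ≤ 0.0000762939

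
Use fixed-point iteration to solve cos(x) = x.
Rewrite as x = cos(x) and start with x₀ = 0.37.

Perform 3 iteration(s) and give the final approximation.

Equation: cos(x) = x
Fixed-point form: x = cos(x)
x₀ = 0.37

x_1 = g(0.370000) = 0.932327
x_2 = g(0.932327) = 0.595967
x_3 = g(0.595967) = 0.827606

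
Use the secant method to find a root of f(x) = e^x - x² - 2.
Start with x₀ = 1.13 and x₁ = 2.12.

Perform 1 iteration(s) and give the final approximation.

f(x) = e^x - x² - 2
x₀ = 1.13, x₁ = 2.12

Secant formula: x_{n+1} = x_n - f(x_n)(x_n - x_{n-1})/(f(x_n) - f(x_{n-1}))

Iteration 1:
  f(1.130000) = -0.181243
  f(2.120000) = 1.836737
  x_2 = 2.120000 - 1.836737×(2.120000 - 1.130000)/(1.836737 - (-0.181243))
       = 1.218916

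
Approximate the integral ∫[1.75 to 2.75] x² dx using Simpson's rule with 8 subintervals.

f(x) = x²
a = 1.75, b = 2.75, n = 8
h = (b - a)/n = 0.125000

Simpson's rule: (h/3)[f(x₀) + 4f(x₁) + 2f(x₂) + ... + f(xₙ)]

x_0 = 1.7500, f(x_0) = 3.062500, coefficient = 1
x_1 = 1.8750, f(x_1) = 3.515625, coefficient = 4
x_2 = 2.0000, f(x_2) = 4.000000, coefficient = 2
x_3 = 2.1250, f(x_3) = 4.515625, coefficient = 4
x_4 = 2.2500, f(x_4) = 5.062500, coefficient = 2
x_5 = 2.3750, f(x_5) = 5.640625, coefficient = 4
x_6 = 2.5000, f(x_6) = 6.250000, coefficient = 2
x_7 = 2.6250, f(x_7) = 6.890625, coefficient = 4
x_8 = 2.7500, f(x_8) = 7.562500, coefficient = 1

I ≈ (0.125000/3) × 123.500000 = 5.145833
Exact value: 5.145833
Error: 0.000000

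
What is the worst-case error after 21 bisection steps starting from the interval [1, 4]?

Bisection error bound: |error| ≤ (b-a)/2^n
|error| ≤ (4 - 1)/2^21 = 3/2^21
|error| ≤ 0.0000014305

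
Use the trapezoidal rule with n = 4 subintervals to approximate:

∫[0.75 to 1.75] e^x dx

f(x) = e^x
a = 0.75, b = 1.75, n = 4
h = (b - a)/n = 0.250000

Trapezoidal rule: (h/2)[f(x₀) + 2f(x₁) + 2f(x₂) + ... + f(xₙ)]

x_0 = 0.7500, f(x_0) = 2.117000, coefficient = 1
x_1 = 1.0000, f(x_1) = 2.718282, coefficient = 2
x_2 = 1.2500, f(x_2) = 3.490343, coefficient = 2
x_3 = 1.5000, f(x_3) = 4.481689, coefficient = 2
x_4 = 1.7500, f(x_4) = 5.754603, coefficient = 1

I ≈ (0.250000/2) × 29.252230 = 3.656529
Exact value: 3.637603
Error: 0.018926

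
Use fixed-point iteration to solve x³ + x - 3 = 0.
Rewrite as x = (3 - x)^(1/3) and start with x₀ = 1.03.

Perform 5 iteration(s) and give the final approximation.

Equation: x³ + x - 3 = 0
Fixed-point form: x = (3 - x)^(1/3)
x₀ = 1.03

x_1 = g(1.030000) = 1.253590
x_2 = g(1.253590) = 1.204247
x_3 = g(1.204247) = 1.215483
x_4 = g(1.215483) = 1.212943
x_5 = g(1.212943) = 1.213518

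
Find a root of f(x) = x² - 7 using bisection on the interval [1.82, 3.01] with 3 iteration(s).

f(x) = x² - 7
Initial interval: [1.82, 3.01]

Iteration 1:
  c_1 = (1.820000 + 3.010000)/2 = 2.415000
  f(c_1) = f(2.415000) = -1.167775
  f(a) × f(c) ≥ 0, new interval: [2.415000, 3.010000]
Iteration 2:
  c_2 = (2.415000 + 3.010000)/2 = 2.712500
  f(c_2) = f(2.712500) = 0.357656
  f(a) × f(c) < 0, new interval: [2.415000, 2.712500]
Iteration 3:
  c_3 = (2.415000 + 2.712500)/2 = 2.563750
  f(c_3) = f(2.563750) = -0.427186
  f(a) × f(c) ≥ 0, new interval: [2.563750, 2.712500]

After 3 iteration(s), the approximation is c_3 = 2.563750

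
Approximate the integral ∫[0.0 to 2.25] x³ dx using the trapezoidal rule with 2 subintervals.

f(x) = x³
a = 0.0, b = 2.25, n = 2
h = (b - a)/n = 1.125000

Trapezoidal rule: (h/2)[f(x₀) + 2f(x₁) + 2f(x₂) + ... + f(xₙ)]

x_0 = 0.0000, f(x_0) = 0.000000, coefficient = 1
x_1 = 1.1250, f(x_1) = 1.423828, coefficient = 2
x_2 = 2.2500, f(x_2) = 11.390625, coefficient = 1

I ≈ (1.125000/2) × 14.238281 = 8.009033
Exact value: 6.407227
Error: 1.601807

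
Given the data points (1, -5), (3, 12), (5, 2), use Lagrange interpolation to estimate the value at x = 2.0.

Lagrange interpolation formula:
P(x) = Σ yᵢ × Lᵢ(x)
where Lᵢ(x) = Π_{j≠i} (x - xⱼ)/(xᵢ - xⱼ)

L_0(2.0) = (2.0 - 3)/(1 - 3) × (2.0 - 5)/(1 - 5) = 0.375000
L_1(2.0) = (2.0 - 1)/(3 - 1) × (2.0 - 5)/(3 - 5) = 0.750000
L_2(2.0) = (2.0 - 1)/(5 - 1) × (2.0 - 3)/(5 - 3) = -0.125000

P(2.0) = (-5)×L_0(2.0) + 12×L_1(2.0) + 2×L_2(2.0)
P(2.0) = 6.875000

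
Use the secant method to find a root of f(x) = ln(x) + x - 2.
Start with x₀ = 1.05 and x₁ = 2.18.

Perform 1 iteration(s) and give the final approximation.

f(x) = ln(x) + x - 2
x₀ = 1.05, x₁ = 2.18

Secant formula: x_{n+1} = x_n - f(x_n)(x_n - x_{n-1})/(f(x_n) - f(x_{n-1}))

Iteration 1:
  f(1.050000) = -0.901210
  f(2.180000) = 0.959325
  x_2 = 2.180000 - 0.959325×(2.180000 - 1.050000)/(0.959325 - (-0.901210))
       = 1.597352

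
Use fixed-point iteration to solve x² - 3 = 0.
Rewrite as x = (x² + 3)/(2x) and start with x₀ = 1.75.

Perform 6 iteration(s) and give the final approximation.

Equation: x² - 3 = 0
Fixed-point form: x = (x² + 3)/(2x)
x₀ = 1.75

x_1 = g(1.750000) = 1.732143
x_2 = g(1.732143) = 1.732051
x_3 = g(1.732051) = 1.732051
x_4 = g(1.732051) = 1.732051
x_5 = g(1.732051) = 1.732051
x_6 = g(1.732051) = 1.732051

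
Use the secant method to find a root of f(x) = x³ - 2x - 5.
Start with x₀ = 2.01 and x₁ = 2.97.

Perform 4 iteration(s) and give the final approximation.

f(x) = x³ - 2x - 5
x₀ = 2.01, x₁ = 2.97

Secant formula: x_{n+1} = x_n - f(x_n)(x_n - x_{n-1})/(f(x_n) - f(x_{n-1}))

Iteration 1:
  f(2.010000) = -0.899399
  f(2.970000) = 15.258073
  x_2 = 2.970000 - 15.258073×(2.970000 - 2.010000)/(15.258073 - (-0.899399))
       = 2.063438
Iteration 2:
  f(2.970000) = 15.258073
  f(2.063438) = -0.341218
  x_3 = 2.063438 - (-0.341218)×(2.063438 - 2.970000)/(-0.341218 - 15.258073)
       = 2.083268
Iteration 3:
  f(2.063438) = -0.341218
  f(2.083268) = -0.125140
  x_4 = 2.083268 - (-0.125140)×(2.083268 - 2.063438)/(-0.125140 - (-0.341218))
       = 2.094753
Iteration 4:
  f(2.083268) = -0.125140
  f(2.094753) = 0.002245
  x_5 = 2.094753 - 0.002245×(2.094753 - 2.083268)/(0.002245 - (-0.125140))
       = 2.094550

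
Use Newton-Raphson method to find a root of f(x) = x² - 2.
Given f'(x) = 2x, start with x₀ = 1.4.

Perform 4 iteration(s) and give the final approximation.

f(x) = x² - 2
f'(x) = 2x
x₀ = 1.4

Newton-Raphson formula: x_{n+1} = x_n - f(x_n)/f'(x_n)

Iteration 1:
  f(1.400000) = -0.040000
  f'(1.400000) = 2.800000
  x_1 = 1.400000 - (-0.040000)/2.800000 = 1.414286
Iteration 2:
  f(1.414286) = 0.000204
  f'(1.414286) = 2.828571
  x_2 = 1.414286 - 0.000204/2.828571 = 1.414214
Iteration 3:
  f(1.414214) = 0.000000
  f'(1.414214) = 2.828427
  x_3 = 1.414214 - 0.000000/2.828427 = 1.414214
Iteration 4:
  f(1.414214) = 0.000000
  f'(1.414214) = 2.828427
  x_4 = 1.414214 - 0.000000/2.828427 = 1.414214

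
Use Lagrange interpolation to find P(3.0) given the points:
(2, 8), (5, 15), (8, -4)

Lagrange interpolation formula:
P(x) = Σ yᵢ × Lᵢ(x)
where Lᵢ(x) = Π_{j≠i} (x - xⱼ)/(xᵢ - xⱼ)

L_0(3.0) = (3.0 - 5)/(2 - 5) × (3.0 - 8)/(2 - 8) = 0.555556
L_1(3.0) = (3.0 - 2)/(5 - 2) × (3.0 - 8)/(5 - 8) = 0.555556
L_2(3.0) = (3.0 - 2)/(8 - 2) × (3.0 - 5)/(8 - 5) = -0.111111

P(3.0) = 8×L_0(3.0) + 15×L_1(3.0) + (-4)×L_2(3.0)
P(3.0) = 13.222222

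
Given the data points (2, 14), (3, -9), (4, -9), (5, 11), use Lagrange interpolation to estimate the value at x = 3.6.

Lagrange interpolation formula:
P(x) = Σ yᵢ × Lᵢ(x)
where Lᵢ(x) = Π_{j≠i} (x - xⱼ)/(xᵢ - xⱼ)

L_0(3.6) = (3.6 - 3)/(2 - 3) × (3.6 - 4)/(2 - 4) × (3.6 - 5)/(2 - 5) = -0.056000
L_1(3.6) = (3.6 - 2)/(3 - 2) × (3.6 - 4)/(3 - 4) × (3.6 - 5)/(3 - 5) = 0.448000
L_2(3.6) = (3.6 - 2)/(4 - 2) × (3.6 - 3)/(4 - 3) × (3.6 - 5)/(4 - 5) = 0.672000
L_3(3.6) = (3.6 - 2)/(5 - 2) × (3.6 - 3)/(5 - 3) × (3.6 - 4)/(5 - 4) = -0.064000

P(3.6) = 14×L_0(3.6) + (-9)×L_1(3.6) + (-9)×L_2(3.6) + 11×L_3(3.6)
P(3.6) = -11.568000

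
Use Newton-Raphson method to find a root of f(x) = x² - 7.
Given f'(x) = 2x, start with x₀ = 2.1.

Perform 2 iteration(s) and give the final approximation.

f(x) = x² - 7
f'(x) = 2x
x₀ = 2.1

Newton-Raphson formula: x_{n+1} = x_n - f(x_n)/f'(x_n)

Iteration 1:
  f(2.100000) = -2.590000
  f'(2.100000) = 4.200000
  x_1 = 2.100000 - (-2.590000)/4.200000 = 2.716667
Iteration 2:
  f(2.716667) = 0.380278
  f'(2.716667) = 5.433333
  x_2 = 2.716667 - 0.380278/5.433333 = 2.646677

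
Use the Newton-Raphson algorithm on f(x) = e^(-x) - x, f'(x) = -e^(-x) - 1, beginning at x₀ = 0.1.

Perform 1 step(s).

f(x) = e^(-x) - x
f'(x) = -e^(-x) - 1
x₀ = 0.1

Newton-Raphson formula: x_{n+1} = x_n - f(x_n)/f'(x_n)

Iteration 1:
  f(0.100000) = 0.804837
  f'(0.100000) = -1.904837
  x_1 = 0.100000 - 0.804837/(-1.904837) = 0.522523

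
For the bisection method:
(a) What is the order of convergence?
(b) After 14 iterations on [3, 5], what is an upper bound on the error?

(a) Bisection has linear (order 1) convergence; the error is halved each step.

(b) Error bound = (b-a)/2^n = (5 - 3)/2^{14}
    = 2/2^{14}

(a) 1 (linear); (b) error ≤ 1.22e-04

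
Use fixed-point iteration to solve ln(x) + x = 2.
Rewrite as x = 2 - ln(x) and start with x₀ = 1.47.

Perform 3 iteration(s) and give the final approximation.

Equation: ln(x) + x = 2
Fixed-point form: x = 2 - ln(x)
x₀ = 1.47

x_1 = g(1.470000) = 1.614738
x_2 = g(1.614738) = 1.520828
x_3 = g(1.520828) = 1.580745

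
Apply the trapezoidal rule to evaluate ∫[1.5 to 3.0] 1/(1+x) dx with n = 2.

f(x) = 1/(1+x)
a = 1.5, b = 3.0, n = 2
h = (b - a)/n = 0.750000

Trapezoidal rule: (h/2)[f(x₀) + 2f(x₁) + 2f(x₂) + ... + f(xₙ)]

x_0 = 1.5000, f(x_0) = 0.400000, coefficient = 1
x_1 = 2.2500, f(x_1) = 0.307692, coefficient = 2
x_2 = 3.0000, f(x_2) = 0.250000, coefficient = 1

I ≈ (0.750000/2) × 1.265385 = 0.474519
Exact value: 0.470004
Error: 0.004516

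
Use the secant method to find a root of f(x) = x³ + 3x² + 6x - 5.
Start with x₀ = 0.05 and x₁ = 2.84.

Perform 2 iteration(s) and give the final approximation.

f(x) = x³ + 3x² + 6x - 5
x₀ = 0.05, x₁ = 2.84

Secant formula: x_{n+1} = x_n - f(x_n)(x_n - x_{n-1})/(f(x_n) - f(x_{n-1}))

Iteration 1:
  f(0.050000) = -4.692375
  f(2.840000) = 59.143104
  x_2 = 2.840000 - 59.143104×(2.840000 - 0.050000)/(59.143104 - (-4.692375))
       = 0.255085
Iteration 2:
  f(2.840000) = 59.143104
  f(0.255085) = -3.257684
  x_3 = 0.255085 - (-3.257684)×(0.255085 - 2.840000)/(-3.257684 - 59.143104)
       = 0.390033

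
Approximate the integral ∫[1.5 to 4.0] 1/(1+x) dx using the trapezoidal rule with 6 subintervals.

f(x) = 1/(1+x)
a = 1.5, b = 4.0, n = 6
h = (b - a)/n = 0.416667

Trapezoidal rule: (h/2)[f(x₀) + 2f(x₁) + 2f(x₂) + ... + f(xₙ)]

x_0 = 1.5000, f(x_0) = 0.400000, coefficient = 1
x_1 = 1.9167, f(x_1) = 0.342857, coefficient = 2
x_2 = 2.3333, f(x_2) = 0.300000, coefficient = 2
x_3 = 2.7500, f(x_3) = 0.266667, coefficient = 2
x_4 = 3.1667, f(x_4) = 0.240000, coefficient = 2
x_5 = 3.5833, f(x_5) = 0.218182, coefficient = 2
x_6 = 4.0000, f(x_6) = 0.200000, coefficient = 1

I ≈ (0.416667/2) × 3.335411 = 0.694877
Exact value: 0.693147
Error: 0.001730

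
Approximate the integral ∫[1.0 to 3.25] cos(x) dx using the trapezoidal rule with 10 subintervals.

f(x) = cos(x)
a = 1.0, b = 3.25, n = 10
h = (b - a)/n = 0.225000

Trapezoidal rule: (h/2)[f(x₀) + 2f(x₁) + 2f(x₂) + ... + f(xₙ)]

x_0 = 1.0000, f(x_0) = 0.540302, coefficient = 1
x_1 = 1.2250, f(x_1) = 0.338946, coefficient = 2
x_2 = 1.4500, f(x_2) = 0.120503, coefficient = 2
x_3 = 1.6750, f(x_3) = -0.104015, coefficient = 2
x_4 = 1.9000, f(x_4) = -0.323290, coefficient = 2
x_5 = 2.1250, f(x_5) = -0.526266, coefficient = 2
x_6 = 2.3500, f(x_6) = -0.702713, coefficient = 2
x_7 = 2.5750, f(x_7) = -0.843735, coefficient = 2
x_8 = 2.8000, f(x_8) = -0.942222, coefficient = 2
x_9 = 3.0250, f(x_9) = -0.993211, coefficient = 2
x_10 = 3.2500, f(x_10) = -0.994130, coefficient = 1

I ≈ (0.225000/2) × -8.405834 = -0.945656
Exact value: -0.949666
Error: 0.004010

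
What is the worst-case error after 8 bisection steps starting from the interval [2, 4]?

Bisection error bound: |error| ≤ (b-a)/2^n
|error| ≤ (4 - 2)/2^8 = 2/2^8
|error| ≤ 0.0078125000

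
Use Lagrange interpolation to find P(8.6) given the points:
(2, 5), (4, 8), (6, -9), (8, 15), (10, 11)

Lagrange interpolation formula:
P(x) = Σ yᵢ × Lᵢ(x)
where Lᵢ(x) = Π_{j≠i} (x - xⱼ)/(xᵢ - xⱼ)

L_0(8.6) = (8.6 - 4)/(2 - 4) × (8.6 - 6)/(2 - 6) × (8.6 - 8)/(2 - 8) × (8.6 - 10)/(2 - 10) = -0.026162
L_1(8.6) = (8.6 - 2)/(4 - 2) × (8.6 - 6)/(4 - 6) × (8.6 - 8)/(4 - 8) × (8.6 - 10)/(4 - 10) = 0.150150
L_2(8.6) = (8.6 - 2)/(6 - 2) × (8.6 - 4)/(6 - 4) × (8.6 - 8)/(6 - 8) × (8.6 - 10)/(6 - 10) = -0.398475
L_3(8.6) = (8.6 - 2)/(8 - 2) × (8.6 - 4)/(8 - 4) × (8.6 - 6)/(8 - 6) × (8.6 - 10)/(8 - 10) = 1.151150
L_4(8.6) = (8.6 - 2)/(10 - 2) × (8.6 - 4)/(10 - 4) × (8.6 - 6)/(10 - 6) × (8.6 - 8)/(10 - 8) = 0.123337

P(8.6) = 5×L_0(8.6) + 8×L_1(8.6) + (-9)×L_2(8.6) + 15×L_3(8.6) + 11×L_4(8.6)
P(8.6) = 23.280625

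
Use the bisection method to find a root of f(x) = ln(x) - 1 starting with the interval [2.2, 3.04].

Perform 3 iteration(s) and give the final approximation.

f(x) = ln(x) - 1
Initial interval: [2.2, 3.04]

Iteration 1:
  c_1 = (2.200000 + 3.040000)/2 = 2.620000
  f(c_1) = f(2.620000) = -0.036826
  f(a) × f(c) ≥ 0, new interval: [2.620000, 3.040000]
Iteration 2:
  c_2 = (2.620000 + 3.040000)/2 = 2.830000
  f(c_2) = f(2.830000) = 0.040277
  f(a) × f(c) < 0, new interval: [2.620000, 2.830000]
Iteration 3:
  c_3 = (2.620000 + 2.830000)/2 = 2.725000
  f(c_3) = f(2.725000) = 0.002468
  f(a) × f(c) < 0, new interval: [2.620000, 2.725000]

After 3 iteration(s), the approximation is c_3 = 2.725000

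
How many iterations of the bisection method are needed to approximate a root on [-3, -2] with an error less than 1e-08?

We need (b-a)/2^n ≤ 1e-08
(-2 - (-3))/2^n ≤ 1e-08
1/2^n ≤ 1e-08
2^n ≥ 100000000
n ≥ log₂(100000000) = 26.58
n ≥ 27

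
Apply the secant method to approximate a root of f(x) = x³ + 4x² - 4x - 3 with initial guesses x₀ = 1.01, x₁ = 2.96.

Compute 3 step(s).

f(x) = x³ + 4x² - 4x - 3
x₀ = 1.01, x₁ = 2.96

Secant formula: x_{n+1} = x_n - f(x_n)(x_n - x_{n-1})/(f(x_n) - f(x_{n-1}))

Iteration 1:
  f(1.010000) = -1.929299
  f(2.960000) = 46.140736
  x_2 = 2.960000 - 46.140736×(2.960000 - 1.010000)/(46.140736 - (-1.929299))
       = 1.088264
Iteration 2:
  f(2.960000) = 46.140736
  f(1.088264) = -1.326934
  x_3 = 1.088264 - (-1.326934)×(1.088264 - 2.960000)/(-1.326934 - 46.140736)
       = 1.140587
Iteration 3:
  f(1.088264) = -1.326934
  f(1.140587) = -0.874759
  x_4 = 1.140587 - (-0.874759)×(1.140587 - 1.088264)/(-0.874759 - (-1.326934))
       = 1.241810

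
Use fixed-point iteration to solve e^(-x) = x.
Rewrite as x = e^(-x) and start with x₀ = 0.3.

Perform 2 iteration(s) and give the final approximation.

Equation: e^(-x) = x
Fixed-point form: x = e^(-x)
x₀ = 0.3

x_1 = g(0.300000) = 0.740818
x_2 = g(0.740818) = 0.476724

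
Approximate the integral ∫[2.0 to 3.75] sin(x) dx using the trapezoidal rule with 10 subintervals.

f(x) = sin(x)
a = 2.0, b = 3.75, n = 10
h = (b - a)/n = 0.175000

Trapezoidal rule: (h/2)[f(x₀) + 2f(x₁) + 2f(x₂) + ... + f(xₙ)]

x_0 = 2.0000, f(x_0) = 0.909297, coefficient = 1
x_1 = 2.1750, f(x_1) = 0.822955, coefficient = 2
x_2 = 2.3500, f(x_2) = 0.711473, coefficient = 2
x_3 = 2.5250, f(x_3) = 0.578259, coefficient = 2
x_4 = 2.7000, f(x_4) = 0.427380, coefficient = 2
x_5 = 2.8750, f(x_5) = 0.263446, coefficient = 2
x_6 = 3.0500, f(x_6) = 0.091465, coefficient = 2
x_7 = 3.2250, f(x_7) = -0.083311, coefficient = 2
x_8 = 3.4000, f(x_8) = -0.255541, coefficient = 2
x_9 = 3.5750, f(x_9) = -0.419966, coefficient = 2
x_10 = 3.7500, f(x_10) = -0.571561, coefficient = 1

I ≈ (0.175000/2) × 4.610056 = 0.403380
Exact value: 0.404413
Error: 0.001033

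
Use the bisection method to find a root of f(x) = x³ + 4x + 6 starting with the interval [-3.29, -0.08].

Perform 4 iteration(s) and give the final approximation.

f(x) = x³ + 4x + 6
Initial interval: [-3.29, -0.08]

Iteration 1:
  c_1 = (-3.290000 + (-0.080000))/2 = -1.685000
  f(c_1) = f(-1.685000) = -5.524094
  f(a) × f(c) ≥ 0, new interval: [-1.685000, -0.080000]
Iteration 2:
  c_2 = (-1.685000 + (-0.080000))/2 = -0.882500
  f(c_2) = f(-0.882500) = 1.782703
  f(a) × f(c) < 0, new interval: [-1.685000, -0.882500]
Iteration 3:
  c_3 = (-1.685000 + (-0.882500))/2 = -1.283750
  f(c_3) = f(-1.283750) = -1.250638
  f(a) × f(c) ≥ 0, new interval: [-1.283750, -0.882500]
Iteration 4:
  c_4 = (-1.283750 + (-0.882500))/2 = -1.083125
  f(c_4) = f(-1.083125) = 0.396821
  f(a) × f(c) < 0, new interval: [-1.283750, -1.083125]

After 4 iteration(s), the approximation is c_4 = -1.083125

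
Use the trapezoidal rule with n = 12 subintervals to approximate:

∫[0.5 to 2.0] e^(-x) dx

f(x) = e^(-x)
a = 0.5, b = 2.0, n = 12
h = (b - a)/n = 0.125000

Trapezoidal rule: (h/2)[f(x₀) + 2f(x₁) + 2f(x₂) + ... + f(xₙ)]

x_0 = 0.5000, f(x_0) = 0.606531, coefficient = 1
x_1 = 0.6250, f(x_1) = 0.535261, coefficient = 2
x_2 = 0.7500, f(x_2) = 0.472367, coefficient = 2
x_3 = 0.8750, f(x_3) = 0.416862, coefficient = 2
x_4 = 1.0000, f(x_4) = 0.367879, coefficient = 2
x_5 = 1.1250, f(x_5) = 0.324652, coefficient = 2
x_6 = 1.2500, f(x_6) = 0.286505, coefficient = 2
x_7 = 1.3750, f(x_7) = 0.252840, coefficient = 2
x_8 = 1.5000, f(x_8) = 0.223130, coefficient = 2
x_9 = 1.6250, f(x_9) = 0.196912, coefficient = 2
x_10 = 1.7500, f(x_10) = 0.173774, coefficient = 2
x_11 = 1.8750, f(x_11) = 0.153355, coefficient = 2
x_12 = 2.0000, f(x_12) = 0.135335, coefficient = 1

I ≈ (0.125000/2) × 7.548940 = 0.471809
Exact value: 0.471195
Error: 0.000613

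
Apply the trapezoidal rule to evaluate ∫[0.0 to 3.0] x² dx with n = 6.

f(x) = x²
a = 0.0, b = 3.0, n = 6
h = (b - a)/n = 0.500000

Trapezoidal rule: (h/2)[f(x₀) + 2f(x₁) + 2f(x₂) + ... + f(xₙ)]

x_0 = 0.0000, f(x_0) = 0.000000, coefficient = 1
x_1 = 0.5000, f(x_1) = 0.250000, coefficient = 2
x_2 = 1.0000, f(x_2) = 1.000000, coefficient = 2
x_3 = 1.5000, f(x_3) = 2.250000, coefficient = 2
x_4 = 2.0000, f(x_4) = 4.000000, coefficient = 2
x_5 = 2.5000, f(x_5) = 6.250000, coefficient = 2
x_6 = 3.0000, f(x_6) = 9.000000, coefficient = 1

I ≈ (0.500000/2) × 36.500000 = 9.125000
Exact value: 9.000000
Error: 0.125000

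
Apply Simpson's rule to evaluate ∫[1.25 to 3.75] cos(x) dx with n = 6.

f(x) = cos(x)
a = 1.25, b = 3.75, n = 6
h = (b - a)/n = 0.416667

Simpson's rule: (h/3)[f(x₀) + 4f(x₁) + 2f(x₂) + ... + f(xₙ)]

x_0 = 1.2500, f(x_0) = 0.315322, coefficient = 1
x_1 = 1.6667, f(x_1) = -0.095724, coefficient = 4
x_2 = 2.0833, f(x_2) = -0.490390, coefficient = 2
x_3 = 2.5000, f(x_3) = -0.801144, coefficient = 4
x_4 = 2.9167, f(x_4) = -0.974811, coefficient = 2
x_5 = 3.3333, f(x_5) = -0.981674, coefficient = 4
x_6 = 3.7500, f(x_6) = -0.820559, coefficient = 1

I ≈ (0.416667/3) × -10.949803 = -1.520806
Exact value: -1.520546
Error: 0.000260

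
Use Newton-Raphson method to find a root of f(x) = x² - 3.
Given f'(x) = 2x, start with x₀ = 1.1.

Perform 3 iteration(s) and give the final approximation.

f(x) = x² - 3
f'(x) = 2x
x₀ = 1.1

Newton-Raphson formula: x_{n+1} = x_n - f(x_n)/f'(x_n)

Iteration 1:
  f(1.100000) = -1.790000
  f'(1.100000) = 2.200000
  x_1 = 1.100000 - (-1.790000)/2.200000 = 1.913636
Iteration 2:
  f(1.913636) = 0.662004
  f'(1.913636) = 3.827273
  x_2 = 1.913636 - 0.662004/3.827273 = 1.740666
Iteration 3:
  f(1.740666) = 0.029919
  f'(1.740666) = 3.481332
  x_3 = 1.740666 - 0.029919/3.481332 = 1.732072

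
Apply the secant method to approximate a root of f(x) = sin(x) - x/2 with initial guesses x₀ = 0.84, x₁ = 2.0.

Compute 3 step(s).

f(x) = sin(x) - x/2
x₀ = 0.84, x₁ = 2.0

Secant formula: x_{n+1} = x_n - f(x_n)(x_n - x_{n-1})/(f(x_n) - f(x_{n-1}))

Iteration 1:
  f(0.840000) = 0.324643
  f(2.000000) = -0.090703
  x_2 = 2.000000 - (-0.090703)×(2.000000 - 0.840000)/(-0.090703 - 0.324643)
       = 1.746681
Iteration 2:
  f(2.000000) = -0.090703
  f(1.746681) = 0.111232
  x_3 = 1.746681 - 0.111232×(1.746681 - 2.000000)/(0.111232 - (-0.090703))
       = 1.886217
Iteration 3:
  f(1.746681) = 0.111232
  f(1.886217) = 0.007557
  x_4 = 1.886217 - 0.007557×(1.886217 - 1.746681)/(0.007557 - 0.111232)
       = 1.896389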